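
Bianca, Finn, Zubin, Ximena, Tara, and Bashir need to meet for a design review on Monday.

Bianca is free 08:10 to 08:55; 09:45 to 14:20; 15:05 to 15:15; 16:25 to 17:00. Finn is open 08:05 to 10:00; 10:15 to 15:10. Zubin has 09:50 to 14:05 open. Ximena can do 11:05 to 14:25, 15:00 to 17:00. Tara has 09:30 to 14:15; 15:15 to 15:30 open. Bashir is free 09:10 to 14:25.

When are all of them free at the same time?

Bianca ∩ Finn: 08:10-08:55, 09:45-10:00, 10:15-14:20, 15:05-15:10.
Bianca ∩ Finn ∩ Zubin: 09:50-10:00, 10:15-14:05.
Bianca ∩ Finn ∩ Zubin ∩ Ximena: 11:05-14:05.
Bianca ∩ Finn ∩ Zubin ∩ Ximena ∩ Tara: 11:05-14:05.
Bianca ∩ Finn ∩ Zubin ∩ Ximena ∩ Tara ∩ Bashir: 11:05-14:05.

11:05-14:05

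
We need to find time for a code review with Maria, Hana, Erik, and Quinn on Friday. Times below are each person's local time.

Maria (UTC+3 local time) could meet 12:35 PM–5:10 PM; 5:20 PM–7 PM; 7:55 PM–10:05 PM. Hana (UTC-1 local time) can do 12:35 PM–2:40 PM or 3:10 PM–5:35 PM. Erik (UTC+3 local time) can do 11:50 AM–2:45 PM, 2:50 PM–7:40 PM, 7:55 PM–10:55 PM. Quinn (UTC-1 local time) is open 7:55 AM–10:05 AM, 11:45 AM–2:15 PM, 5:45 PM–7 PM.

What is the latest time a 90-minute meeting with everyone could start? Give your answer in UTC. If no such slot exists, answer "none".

none

Maria in UTC: 09:35-14:10, 14:20-16:00, 16:55-19:05 (subtract 3h to convert from UTC+3).
Hana in UTC: 13:35-15:40, 16:10-18:35 (add 1h to convert from UTC-1).
Erik in UTC: 08:50-11:45, 11:50-16:40, 16:55-19:55 (subtract 3h to convert from UTC+3).
Quinn in UTC: 08:55-11:05, 12:45-15:15, 18:45-20:00 (add 1h to convert from UTC-1).
Maria ∩ Hana: 13:35-14:10, 14:20-15:40, 16:55-18:35.
Maria ∩ Hana ∩ Erik: 13:35-14:10, 14:20-15:40, 16:55-18:35.
Maria ∩ Hana ∩ Erik ∩ Quinn: 13:35-14:10, 14:20-15:15.
No common window is at least 90 minutes long.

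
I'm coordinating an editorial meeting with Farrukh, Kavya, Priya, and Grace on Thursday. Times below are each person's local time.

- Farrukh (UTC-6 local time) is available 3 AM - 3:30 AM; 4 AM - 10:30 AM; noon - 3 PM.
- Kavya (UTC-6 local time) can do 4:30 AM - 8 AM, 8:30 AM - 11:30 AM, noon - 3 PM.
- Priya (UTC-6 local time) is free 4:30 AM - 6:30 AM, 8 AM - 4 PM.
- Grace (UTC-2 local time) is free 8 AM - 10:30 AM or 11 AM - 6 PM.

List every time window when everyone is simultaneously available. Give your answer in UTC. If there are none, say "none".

10:30-12:30, 14:30-16:30, 18:00-20:00

Farrukh in UTC: 09:00-09:30, 10:00-16:30, 18:00-21:00 (add 6h to convert from UTC-6).
Kavya in UTC: 10:30-14:00, 14:30-17:30, 18:00-21:00 (add 6h to convert from UTC-6).
Priya in UTC: 10:30-12:30, 14:00-22:00 (add 6h to convert from UTC-6).
Grace in UTC: 10:00-12:30, 13:00-20:00 (add 2h to convert from UTC-2).
Farrukh ∩ Kavya: 10:30-14:00, 14:30-16:30, 18:00-21:00.
Farrukh ∩ Kavya ∩ Priya: 10:30-12:30, 14:30-16:30, 18:00-21:00.
Farrukh ∩ Kavya ∩ Priya ∩ Grace: 10:30-12:30, 14:30-16:30, 18:00-20:00.
So the common availability across everyone is 10:30-12:30, 14:30-16:30, 18:00-20:00.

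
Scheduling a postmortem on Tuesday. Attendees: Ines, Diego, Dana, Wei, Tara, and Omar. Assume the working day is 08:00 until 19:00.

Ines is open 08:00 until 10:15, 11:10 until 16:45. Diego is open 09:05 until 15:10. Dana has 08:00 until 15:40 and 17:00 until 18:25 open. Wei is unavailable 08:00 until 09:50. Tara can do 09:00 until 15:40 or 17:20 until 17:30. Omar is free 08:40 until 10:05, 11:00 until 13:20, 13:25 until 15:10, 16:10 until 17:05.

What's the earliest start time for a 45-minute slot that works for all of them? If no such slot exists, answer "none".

Ines free: 08:00-10:15, 11:10-16:45.
Diego free: 09:05-15:10.
Dana free: 08:00-15:40, 17:00-18:25.
Wei free: 09:50-19:00 (invert busy blocks within the working day).
Tara free: 09:00-15:40, 17:20-17:30.
Omar free: 08:40-10:05, 11:00-13:20, 13:25-15:10, 16:10-17:05.
Ines ∩ Diego: 09:05-10:15, 11:10-15:10.
Ines ∩ Diego ∩ Dana: 09:05-10:15, 11:10-15:10.
Ines ∩ Diego ∩ Dana ∩ Wei: 09:50-10:15, 11:10-15:10.
Ines ∩ Diego ∩ Dana ∩ Wei ∩ Tara: 09:50-10:15, 11:10-15:10.
Ines ∩ Diego ∩ Dana ∩ Wei ∩ Tara ∩ Omar: 09:50-10:05, 11:10-13:20, 13:25-15:10.
Those are the intersection windows.
The first common window of at least 45 minutes is 11:10-13:20, so the earliest start is 11:10.

11:10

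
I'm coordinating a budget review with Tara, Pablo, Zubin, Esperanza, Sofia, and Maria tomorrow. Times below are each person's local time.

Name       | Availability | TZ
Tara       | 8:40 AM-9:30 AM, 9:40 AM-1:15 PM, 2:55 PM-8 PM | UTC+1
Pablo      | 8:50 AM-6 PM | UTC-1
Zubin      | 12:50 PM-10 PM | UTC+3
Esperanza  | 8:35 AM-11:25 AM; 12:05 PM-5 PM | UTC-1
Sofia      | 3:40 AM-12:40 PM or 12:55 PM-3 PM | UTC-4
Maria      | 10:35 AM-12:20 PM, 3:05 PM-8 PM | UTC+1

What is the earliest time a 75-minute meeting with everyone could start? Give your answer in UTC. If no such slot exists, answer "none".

09:50

Tara in UTC: 07:40-08:30, 08:40-12:15, 13:55-19:00 (subtract 1h to convert from UTC+1).
Pablo in UTC: 09:50-19:00 (add 1h to convert from UTC-1).
Zubin in UTC: 09:50-19:00 (subtract 3h to convert from UTC+3).
Esperanza in UTC: 09:35-12:25, 13:05-18:00 (add 1h to convert from UTC-1).
Sofia in UTC: 07:40-16:40, 16:55-19:00 (add 4h to convert from UTC-4).
Maria in UTC: 09:35-11:20, 14:05-19:00 (subtract 1h to convert from UTC+1).
Tara ∩ Pablo: 09:50-12:15, 13:55-19:00.
Tara ∩ Pablo ∩ Zubin: 09:50-12:15, 13:55-19:00.
Tara ∩ Pablo ∩ Zubin ∩ Esperanza: 09:50-12:15, 13:55-18:00.
Tara ∩ Pablo ∩ Zubin ∩ Esperanza ∩ Sofia: 09:50-12:15, 13:55-16:40, 16:55-18:00.
Tara ∩ Pablo ∩ Zubin ∩ Esperanza ∩ Sofia ∩ Maria: 09:50-11:20, 14:05-16:40, 16:55-18:00.
The first common window of at least 75 minutes is 09:50-11:20, so the earliest start is 09:50.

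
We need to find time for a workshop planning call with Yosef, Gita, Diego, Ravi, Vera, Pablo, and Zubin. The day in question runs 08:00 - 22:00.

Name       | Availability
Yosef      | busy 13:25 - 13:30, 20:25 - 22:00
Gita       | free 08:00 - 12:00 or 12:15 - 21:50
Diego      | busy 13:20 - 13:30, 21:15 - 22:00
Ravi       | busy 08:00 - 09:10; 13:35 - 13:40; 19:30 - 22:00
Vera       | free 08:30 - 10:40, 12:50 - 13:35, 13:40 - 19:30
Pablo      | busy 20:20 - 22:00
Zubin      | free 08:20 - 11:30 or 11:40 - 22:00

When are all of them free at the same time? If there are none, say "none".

Yosef free: 08:00-13:25, 13:30-20:25 (invert busy blocks within the working day).
Gita free: 08:00-12:00, 12:15-21:50.
Diego free: 08:00-13:20, 13:30-21:15 (invert busy blocks within the working day).
Ravi free: 09:10-13:35, 13:40-19:30 (invert busy blocks within the working day).
Vera free: 08:30-10:40, 12:50-13:35, 13:40-19:30.
Pablo free: 08:00-20:20 (invert busy blocks within the working day).
Zubin free: 08:20-11:30, 11:40-22:00.
Yosef ∩ Gita: 08:00-12:00, 12:15-13:25, 13:30-20:25.
Yosef ∩ Gita ∩ Diego: 08:00-12:00, 12:15-13:20, 13:30-20:25.
Yosef ∩ Gita ∩ Diego ∩ Ravi: 09:10-12:00, 12:15-13:20, 13:30-13:35, 13:40-19:30.
Yosef ∩ Gita ∩ Diego ∩ Ravi ∩ Vera: 09:10-10:40, 12:50-13:20, 13:30-13:35, 13:40-19:30.
Yosef ∩ Gita ∩ Diego ∩ Ravi ∩ Vera ∩ Pablo: 09:10-10:40, 12:50-13:20, 13:30-13:35, 13:40-19:30.
Yosef ∩ Gita ∩ Diego ∩ Ravi ∩ Vera ∩ Pablo ∩ Zubin: 09:10-10:40, 12:50-13:20, 13:30-13:35, 13:40-19:30.

09:10-10:40, 12:50-13:20, 13:30-13:35, 13:40-19:30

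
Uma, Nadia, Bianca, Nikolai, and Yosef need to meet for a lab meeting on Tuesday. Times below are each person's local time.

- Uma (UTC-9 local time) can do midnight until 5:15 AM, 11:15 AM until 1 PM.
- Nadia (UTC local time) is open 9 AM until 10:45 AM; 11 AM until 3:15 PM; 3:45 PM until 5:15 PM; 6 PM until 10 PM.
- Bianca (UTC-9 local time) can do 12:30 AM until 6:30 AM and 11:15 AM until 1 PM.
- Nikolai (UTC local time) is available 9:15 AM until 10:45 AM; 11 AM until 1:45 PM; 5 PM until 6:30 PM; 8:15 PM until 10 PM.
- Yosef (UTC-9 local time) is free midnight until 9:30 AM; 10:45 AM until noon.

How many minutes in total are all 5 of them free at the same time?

285

Uma in UTC: 09:00-14:15, 20:15-22:00 (add 9h to convert from UTC-9).
Nadia in UTC: 09:00-10:45, 11:00-15:15, 15:45-17:15, 18:00-22:00.
Bianca in UTC: 09:30-15:30, 20:15-22:00 (add 9h to convert from UTC-9).
Nikolai in UTC: 09:15-10:45, 11:00-13:45, 17:00-18:30, 20:15-22:00.
Yosef in UTC: 09:00-18:30, 19:45-21:00 (add 9h to convert from UTC-9).
Uma ∩ Nadia: 09:00-10:45, 11:00-14:15, 20:15-22:00.
Uma ∩ Nadia ∩ Bianca: 09:30-10:45, 11:00-14:15, 20:15-22:00.
Uma ∩ Nadia ∩ Bianca ∩ Nikolai: 09:30-10:45, 11:00-13:45, 20:15-22:00.
Uma ∩ Nadia ∩ Bianca ∩ Nikolai ∩ Yosef: 09:30-10:45, 11:00-13:45, 20:15-21:00.
Summing the common windows: 75 + 165 + 45 = 285 minutes.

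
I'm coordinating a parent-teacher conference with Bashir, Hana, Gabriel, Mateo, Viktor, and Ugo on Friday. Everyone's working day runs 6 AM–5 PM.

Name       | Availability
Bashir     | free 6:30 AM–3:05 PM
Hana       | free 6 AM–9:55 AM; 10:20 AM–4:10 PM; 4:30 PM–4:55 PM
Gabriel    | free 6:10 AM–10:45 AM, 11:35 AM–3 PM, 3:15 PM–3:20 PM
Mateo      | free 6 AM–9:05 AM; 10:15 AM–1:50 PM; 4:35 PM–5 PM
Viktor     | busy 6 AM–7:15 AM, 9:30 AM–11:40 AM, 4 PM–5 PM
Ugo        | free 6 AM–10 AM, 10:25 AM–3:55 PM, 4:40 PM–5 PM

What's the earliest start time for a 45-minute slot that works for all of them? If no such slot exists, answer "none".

07:15

Bashir free: 06:30-15:05.
Hana free: 06:00-09:55, 10:20-16:10, 16:30-16:55.
Gabriel free: 06:10-10:45, 11:35-15:00, 15:15-15:20.
Mateo free: 06:00-09:05, 10:15-13:50, 16:35-17:00.
Viktor free: 07:15-09:30, 11:40-16:00 (invert busy blocks within the working day).
Ugo free: 06:00-10:00, 10:25-15:55, 16:40-17:00.
Bashir ∩ Hana: 06:30-09:55, 10:20-15:05.
Bashir ∩ Hana ∩ Gabriel: 06:30-09:55, 10:20-10:45, 11:35-15:00.
Bashir ∩ Hana ∩ Gabriel ∩ Mateo: 06:30-09:05, 10:20-10:45, 11:35-13:50.
Bashir ∩ Hana ∩ Gabriel ∩ Mateo ∩ Viktor: 07:15-09:05, 11:40-13:50.
Bashir ∩ Hana ∩ Gabriel ∩ Mateo ∩ Viktor ∩ Ugo: 07:15-09:05, 11:40-13:50.
So the common availability across everyone is 07:15-09:05, 11:40-13:50.
The first common window of at least 45 minutes is 07:15-09:05, so the earliest start is 07:15.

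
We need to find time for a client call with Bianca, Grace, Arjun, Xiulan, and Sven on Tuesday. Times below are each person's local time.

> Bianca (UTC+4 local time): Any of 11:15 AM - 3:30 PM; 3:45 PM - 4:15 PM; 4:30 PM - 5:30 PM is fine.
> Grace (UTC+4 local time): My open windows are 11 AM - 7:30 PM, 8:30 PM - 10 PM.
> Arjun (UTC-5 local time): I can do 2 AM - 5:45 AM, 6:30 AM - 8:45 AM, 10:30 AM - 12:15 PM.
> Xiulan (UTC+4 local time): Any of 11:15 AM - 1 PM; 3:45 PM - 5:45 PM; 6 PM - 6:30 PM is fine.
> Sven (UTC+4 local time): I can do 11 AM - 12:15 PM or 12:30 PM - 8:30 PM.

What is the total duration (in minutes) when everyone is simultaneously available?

180

Bianca in UTC: 07:15-11:30, 11:45-12:15, 12:30-13:30 (subtract 4h to convert from UTC+4).
Grace in UTC: 07:00-15:30, 16:30-18:00 (subtract 4h to convert from UTC+4).
Arjun in UTC: 07:00-10:45, 11:30-13:45, 15:30-17:15 (add 5h to convert from UTC-5).
Xiulan in UTC: 07:15-09:00, 11:45-13:45, 14:00-14:30 (subtract 4h to convert from UTC+4).
Sven in UTC: 07:00-08:15, 08:30-16:30 (subtract 4h to convert from UTC+4).
Bianca ∩ Grace: 07:15-11:30, 11:45-12:15, 12:30-13:30.
Bianca ∩ Grace ∩ Arjun: 07:15-10:45, 11:45-12:15, 12:30-13:30.
Bianca ∩ Grace ∩ Arjun ∩ Xiulan: 07:15-09:00, 11:45-12:15, 12:30-13:30.
Bianca ∩ Grace ∩ Arjun ∩ Xiulan ∩ Sven: 07:15-08:15, 08:30-09:00, 11:45-12:15, 12:30-13:30.
So the common availability across everyone is 07:15-08:15, 08:30-09:00, 11:45-12:15, 12:30-13:30.
Summing the common windows: 60 + 30 + 30 + 60 = 180 minutes.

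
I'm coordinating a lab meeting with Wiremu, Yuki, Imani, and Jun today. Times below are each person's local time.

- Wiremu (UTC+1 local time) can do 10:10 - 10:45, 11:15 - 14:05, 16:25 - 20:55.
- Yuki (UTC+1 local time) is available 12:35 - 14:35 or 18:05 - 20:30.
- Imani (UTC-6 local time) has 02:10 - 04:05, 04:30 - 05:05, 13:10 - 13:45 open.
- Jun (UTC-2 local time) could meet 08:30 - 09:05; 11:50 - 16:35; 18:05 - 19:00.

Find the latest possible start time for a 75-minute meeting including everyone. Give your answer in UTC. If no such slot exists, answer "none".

Wiremu in UTC: 09:10-09:45, 10:15-13:05, 15:25-19:55 (subtract 1h to convert from UTC+1).
Yuki in UTC: 11:35-13:35, 17:05-19:30 (subtract 1h to convert from UTC+1).
Imani in UTC: 08:10-10:05, 10:30-11:05, 19:10-19:45 (add 6h to convert from UTC-6).
Jun in UTC: 10:30-11:05, 13:50-18:35, 20:05-21:00 (add 2h to convert from UTC-2).
Wiremu ∩ Yuki: 11:35-13:05, 17:05-19:30.
Wiremu ∩ Yuki ∩ Imani: 19:10-19:30.
Wiremu ∩ Yuki ∩ Imani ∩ Jun: ∅.
There is no time when everyone is free.
No common window is at least 75 minutes long.

none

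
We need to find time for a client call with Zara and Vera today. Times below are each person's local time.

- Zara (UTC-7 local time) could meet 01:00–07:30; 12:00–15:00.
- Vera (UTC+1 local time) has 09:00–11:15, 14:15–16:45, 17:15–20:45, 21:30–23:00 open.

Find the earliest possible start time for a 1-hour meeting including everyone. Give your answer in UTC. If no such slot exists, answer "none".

Zara in UTC: 08:00-14:30, 19:00-22:00 (add 7h to convert from UTC-7).
Vera in UTC: 08:00-10:15, 13:15-15:45, 16:15-19:45, 20:30-22:00 (subtract 1h to convert from UTC+1).
Zara ∩ Vera: 08:00-10:15, 13:15-14:30, 19:00-19:45, 20:30-22:00.
Those are the intersection windows.
The first common window of at least 60 minutes is 08:00-10:15, so the earliest start is 08:00.

08:00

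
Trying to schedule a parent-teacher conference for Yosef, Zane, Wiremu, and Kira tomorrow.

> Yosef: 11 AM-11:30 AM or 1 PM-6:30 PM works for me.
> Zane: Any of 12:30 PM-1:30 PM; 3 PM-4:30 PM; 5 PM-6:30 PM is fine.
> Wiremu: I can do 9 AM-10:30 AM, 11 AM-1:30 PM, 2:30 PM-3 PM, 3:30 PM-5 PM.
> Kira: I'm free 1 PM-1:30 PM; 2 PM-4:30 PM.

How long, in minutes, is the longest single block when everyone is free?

Yosef ∩ Zane: 13:00-13:30, 15:00-16:30, 17:00-18:30.
Yosef ∩ Zane ∩ Wiremu: 13:00-13:30, 15:30-16:30.
Yosef ∩ Zane ∩ Wiremu ∩ Kira: 13:00-13:30, 15:30-16:30.
The longest is 15:30-16:30 at 60 minutes.

60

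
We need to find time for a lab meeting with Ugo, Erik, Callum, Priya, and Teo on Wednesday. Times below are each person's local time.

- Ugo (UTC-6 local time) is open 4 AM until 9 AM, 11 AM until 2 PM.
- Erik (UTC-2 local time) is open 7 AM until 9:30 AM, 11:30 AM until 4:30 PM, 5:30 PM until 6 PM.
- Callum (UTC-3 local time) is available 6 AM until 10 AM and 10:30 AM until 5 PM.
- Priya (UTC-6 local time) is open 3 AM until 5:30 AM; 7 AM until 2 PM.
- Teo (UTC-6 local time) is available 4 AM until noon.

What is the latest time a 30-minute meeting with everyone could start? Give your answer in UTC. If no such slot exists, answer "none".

Ugo in UTC: 10:00-15:00, 17:00-20:00 (add 6h to convert from UTC-6).
Erik in UTC: 09:00-11:30, 13:30-18:30, 19:30-20:00 (add 2h to convert from UTC-2).
Callum in UTC: 09:00-13:00, 13:30-20:00 (add 3h to convert from UTC-3).
Priya in UTC: 09:00-11:30, 13:00-20:00 (add 6h to convert from UTC-6).
Teo in UTC: 10:00-18:00 (add 6h to convert from UTC-6).
Ugo ∩ Erik: 10:00-11:30, 13:30-15:00, 17:00-18:30, 19:30-20:00.
Ugo ∩ Erik ∩ Callum: 10:00-11:30, 13:30-15:00, 17:00-18:30, 19:30-20:00.
Ugo ∩ Erik ∩ Callum ∩ Priya: 10:00-11:30, 13:30-15:00, 17:00-18:30, 19:30-20:00.
Ugo ∩ Erik ∩ Callum ∩ Priya ∩ Teo: 10:00-11:30, 13:30-15:00, 17:00-18:00.
The last common window of at least 30 minutes is 17:00-18:00; a 30-minute meeting can start as late as 17:30 and still end by 18:00.

17:30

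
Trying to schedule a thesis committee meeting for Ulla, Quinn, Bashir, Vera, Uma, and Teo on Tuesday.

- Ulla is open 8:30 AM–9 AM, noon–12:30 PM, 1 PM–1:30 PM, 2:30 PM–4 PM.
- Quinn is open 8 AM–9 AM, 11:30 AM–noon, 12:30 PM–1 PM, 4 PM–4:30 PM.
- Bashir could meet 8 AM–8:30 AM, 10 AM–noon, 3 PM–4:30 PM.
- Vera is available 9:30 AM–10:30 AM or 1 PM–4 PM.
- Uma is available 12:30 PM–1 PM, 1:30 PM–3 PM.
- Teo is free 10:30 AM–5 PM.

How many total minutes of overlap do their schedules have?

0

Ulla ∩ Quinn: 08:30-09:00.
Ulla ∩ Quinn ∩ Bashir: ∅.
Ulla ∩ Quinn ∩ Bashir ∩ Vera: ∅.
Ulla ∩ Quinn ∩ Bashir ∩ Vera ∩ Uma: ∅.
Ulla ∩ Quinn ∩ Bashir ∩ Vera ∩ Uma ∩ Teo: ∅.
There is no time when everyone is free.
There is no common window, so the total is 0 minutes.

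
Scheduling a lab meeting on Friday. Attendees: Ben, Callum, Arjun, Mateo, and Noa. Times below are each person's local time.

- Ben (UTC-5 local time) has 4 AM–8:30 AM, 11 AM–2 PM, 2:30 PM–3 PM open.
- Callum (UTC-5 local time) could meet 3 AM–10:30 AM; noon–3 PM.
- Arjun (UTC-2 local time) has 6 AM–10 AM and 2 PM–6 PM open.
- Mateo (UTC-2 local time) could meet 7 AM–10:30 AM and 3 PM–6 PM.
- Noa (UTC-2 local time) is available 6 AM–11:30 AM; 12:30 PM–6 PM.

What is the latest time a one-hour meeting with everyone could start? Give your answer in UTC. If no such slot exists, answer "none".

Ben in UTC: 09:00-13:30, 16:00-19:00, 19:30-20:00 (add 5h to convert from UTC-5).
Callum in UTC: 08:00-15:30, 17:00-20:00 (add 5h to convert from UTC-5).
Arjun in UTC: 08:00-12:00, 16:00-20:00 (add 2h to convert from UTC-2).
Mateo in UTC: 09:00-12:30, 17:00-20:00 (add 2h to convert from UTC-2).
Noa in UTC: 08:00-13:30, 14:30-20:00 (add 2h to convert from UTC-2).
Ben ∩ Callum: 09:00-13:30, 17:00-19:00, 19:30-20:00.
Ben ∩ Callum ∩ Arjun: 09:00-12:00, 17:00-19:00, 19:30-20:00.
Ben ∩ Callum ∩ Arjun ∩ Mateo: 09:00-12:00, 17:00-19:00, 19:30-20:00.
Ben ∩ Callum ∩ Arjun ∩ Mateo ∩ Noa: 09:00-12:00, 17:00-19:00, 19:30-20:00.
The last common window of at least 60 minutes is 17:00-19:00; a 60-minute meeting can start as late as 18:00 and still end by 19:00.

18:00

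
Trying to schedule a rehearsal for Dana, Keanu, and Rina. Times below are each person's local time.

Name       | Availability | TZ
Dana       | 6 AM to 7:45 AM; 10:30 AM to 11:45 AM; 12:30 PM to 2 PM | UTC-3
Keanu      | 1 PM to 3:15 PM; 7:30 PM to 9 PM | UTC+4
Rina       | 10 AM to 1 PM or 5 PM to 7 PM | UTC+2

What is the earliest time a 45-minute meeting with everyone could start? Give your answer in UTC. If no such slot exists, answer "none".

09:00

Dana in UTC: 09:00-10:45, 13:30-14:45, 15:30-17:00 (add 3h to convert from UTC-3).
Keanu in UTC: 09:00-11:15, 15:30-17:00 (subtract 4h to convert from UTC+4).
Rina in UTC: 08:00-11:00, 15:00-17:00 (subtract 2h to convert from UTC+2).
Dana ∩ Keanu: 09:00-10:45, 15:30-17:00.
Dana ∩ Keanu ∩ Rina: 09:00-10:45, 15:30-17:00.
The first common window of at least 45 minutes is 09:00-10:45, so the earliest start is 09:00.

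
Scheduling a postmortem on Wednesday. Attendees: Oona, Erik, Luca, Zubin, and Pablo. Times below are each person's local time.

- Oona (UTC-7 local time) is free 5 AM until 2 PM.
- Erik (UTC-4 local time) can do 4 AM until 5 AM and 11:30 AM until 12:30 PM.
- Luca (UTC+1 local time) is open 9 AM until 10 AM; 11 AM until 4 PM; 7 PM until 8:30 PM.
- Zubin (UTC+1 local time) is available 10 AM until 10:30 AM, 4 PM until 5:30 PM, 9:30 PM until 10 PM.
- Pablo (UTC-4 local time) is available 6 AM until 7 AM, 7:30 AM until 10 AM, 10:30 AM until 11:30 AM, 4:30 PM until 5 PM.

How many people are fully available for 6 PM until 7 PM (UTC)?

2

Oona in UTC: 12:00-21:00 (add 7h to convert from UTC-7).
Erik in UTC: 08:00-09:00, 15:30-16:30 (add 4h to convert from UTC-4).
Luca in UTC: 08:00-09:00, 10:00-15:00, 18:00-19:30 (subtract 1h to convert from UTC+1).
Zubin in UTC: 09:00-09:30, 15:00-16:30, 20:30-21:00 (subtract 1h to convert from UTC+1).
Pablo in UTC: 10:00-11:00, 11:30-14:00, 14:30-15:30, 20:30-21:00 (add 4h to convert from UTC-4).
Oona and Luca can make the full 18:00-19:00 slot — that's 2.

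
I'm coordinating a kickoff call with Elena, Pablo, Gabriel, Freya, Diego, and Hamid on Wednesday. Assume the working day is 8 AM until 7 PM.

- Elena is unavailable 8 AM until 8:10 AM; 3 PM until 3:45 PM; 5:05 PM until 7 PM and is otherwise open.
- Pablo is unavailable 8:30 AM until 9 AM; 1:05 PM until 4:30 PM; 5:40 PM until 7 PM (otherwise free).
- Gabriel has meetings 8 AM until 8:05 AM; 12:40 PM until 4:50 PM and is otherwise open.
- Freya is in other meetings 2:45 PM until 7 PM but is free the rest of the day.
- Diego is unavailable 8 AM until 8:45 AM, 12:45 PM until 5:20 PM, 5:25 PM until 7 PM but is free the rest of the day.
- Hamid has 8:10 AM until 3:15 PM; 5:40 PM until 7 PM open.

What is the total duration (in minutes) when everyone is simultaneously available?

220

Elena free: 08:10-15:00, 15:45-17:05 (invert busy blocks within the working day).
Pablo free: 08:00-08:30, 09:00-13:05, 16:30-17:40 (invert busy blocks within the working day).
Gabriel free: 08:05-12:40, 16:50-19:00 (invert busy blocks within the working day).
Freya free: 08:00-14:45 (invert busy blocks within the working day).
Diego free: 08:45-12:45, 17:20-17:25 (invert busy blocks within the working day).
Hamid free: 08:10-15:15, 17:40-19:00.
Elena ∩ Pablo: 08:10-08:30, 09:00-13:05, 16:30-17:05.
Elena ∩ Pablo ∩ Gabriel: 08:10-08:30, 09:00-12:40, 16:50-17:05.
Elena ∩ Pablo ∩ Gabriel ∩ Freya: 08:10-08:30, 09:00-12:40.
Elena ∩ Pablo ∩ Gabriel ∩ Freya ∩ Diego: 09:00-12:40.
Elena ∩ Pablo ∩ Gabriel ∩ Freya ∩ Diego ∩ Hamid: 09:00-12:40.
That's a single block of 220 minutes.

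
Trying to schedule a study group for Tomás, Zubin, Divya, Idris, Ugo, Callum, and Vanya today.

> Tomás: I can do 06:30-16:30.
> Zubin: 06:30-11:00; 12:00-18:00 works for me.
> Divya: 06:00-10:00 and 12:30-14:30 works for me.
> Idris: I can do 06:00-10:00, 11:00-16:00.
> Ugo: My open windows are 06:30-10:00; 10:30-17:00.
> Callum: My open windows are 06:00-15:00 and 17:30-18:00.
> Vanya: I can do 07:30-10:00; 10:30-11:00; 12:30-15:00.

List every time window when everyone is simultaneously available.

07:30-10:00, 12:30-14:30

Tomás ∩ Zubin: 06:30-11:00, 12:00-16:30.
Tomás ∩ Zubin ∩ Divya: 06:30-10:00, 12:30-14:30.
Tomás ∩ Zubin ∩ Divya ∩ Idris: 06:30-10:00, 12:30-14:30.
Tomás ∩ Zubin ∩ Divya ∩ Idris ∩ Ugo: 06:30-10:00, 12:30-14:30.
Tomás ∩ Zubin ∩ Divya ∩ Idris ∩ Ugo ∩ Callum: 06:30-10:00, 12:30-14:30.
Tomás ∩ Zubin ∩ Divya ∩ Idris ∩ Ugo ∩ Callum ∩ Vanya: 07:30-10:00, 12:30-14:30.
Those are the intersection windows.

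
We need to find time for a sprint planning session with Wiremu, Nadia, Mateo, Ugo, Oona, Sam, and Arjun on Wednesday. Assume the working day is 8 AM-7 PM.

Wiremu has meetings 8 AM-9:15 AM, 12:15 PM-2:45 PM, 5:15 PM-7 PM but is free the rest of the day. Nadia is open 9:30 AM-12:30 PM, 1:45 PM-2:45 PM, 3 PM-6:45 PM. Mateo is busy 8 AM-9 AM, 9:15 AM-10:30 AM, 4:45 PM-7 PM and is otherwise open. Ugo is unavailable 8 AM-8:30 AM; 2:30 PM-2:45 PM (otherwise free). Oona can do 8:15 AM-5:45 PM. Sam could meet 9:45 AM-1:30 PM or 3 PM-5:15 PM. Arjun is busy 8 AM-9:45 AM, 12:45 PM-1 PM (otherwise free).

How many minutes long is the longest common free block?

Wiremu free: 09:15-12:15, 14:45-17:15 (invert busy blocks within the working day).
Nadia free: 09:30-12:30, 13:45-14:45, 15:00-18:45.
Mateo free: 09:00-09:15, 10:30-16:45 (invert busy blocks within the working day).
Ugo free: 08:30-14:30, 14:45-19:00 (invert busy blocks within the working day).
Oona free: 08:15-17:45.
Sam free: 09:45-13:30, 15:00-17:15.
Arjun free: 09:45-12:45, 13:00-19:00 (invert busy blocks within the working day).
Wiremu ∩ Nadia: 09:30-12:15, 15:00-17:15.
Wiremu ∩ Nadia ∩ Mateo: 10:30-12:15, 15:00-16:45.
Wiremu ∩ Nadia ∩ Mateo ∩ Ugo: 10:30-12:15, 15:00-16:45.
Wiremu ∩ Nadia ∩ Mateo ∩ Ugo ∩ Oona: 10:30-12:15, 15:00-16:45.
Wiremu ∩ Nadia ∩ Mateo ∩ Ugo ∩ Oona ∩ Sam: 10:30-12:15, 15:00-16:45.
Wiremu ∩ Nadia ∩ Mateo ∩ Ugo ∩ Oona ∩ Sam ∩ Arjun: 10:30-12:15, 15:00-16:45.
The longest is 10:30-12:15 at 105 minutes.

105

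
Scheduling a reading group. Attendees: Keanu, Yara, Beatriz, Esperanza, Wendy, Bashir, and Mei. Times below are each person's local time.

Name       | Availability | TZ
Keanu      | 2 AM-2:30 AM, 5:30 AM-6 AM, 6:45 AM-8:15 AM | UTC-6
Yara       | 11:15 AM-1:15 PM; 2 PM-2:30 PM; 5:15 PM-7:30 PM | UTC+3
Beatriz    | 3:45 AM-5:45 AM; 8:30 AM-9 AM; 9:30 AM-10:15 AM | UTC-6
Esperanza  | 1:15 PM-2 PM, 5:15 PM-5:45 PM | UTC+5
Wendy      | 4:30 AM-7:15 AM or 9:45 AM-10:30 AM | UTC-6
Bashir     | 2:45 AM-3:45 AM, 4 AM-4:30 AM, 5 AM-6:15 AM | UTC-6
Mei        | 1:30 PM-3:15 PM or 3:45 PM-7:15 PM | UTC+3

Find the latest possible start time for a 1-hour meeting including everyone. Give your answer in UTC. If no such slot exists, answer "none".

none

Keanu in UTC: 08:00-08:30, 11:30-12:00, 12:45-14:15 (add 6h to convert from UTC-6).
Yara in UTC: 08:15-10:15, 11:00-11:30, 14:15-16:30 (subtract 3h to convert from UTC+3).
Beatriz in UTC: 09:45-11:45, 14:30-15:00, 15:30-16:15 (add 6h to convert from UTC-6).
Esperanza in UTC: 08:15-09:00, 12:15-12:45 (subtract 5h to convert from UTC+5).
Wendy in UTC: 10:30-13:15, 15:45-16:30 (add 6h to convert from UTC-6).
Bashir in UTC: 08:45-09:45, 10:00-10:30, 11:00-12:15 (add 6h to convert from UTC-6).
Mei in UTC: 10:30-12:15, 12:45-16:15 (subtract 3h to convert from UTC+3).
Keanu ∩ Yara: 08:15-08:30.
Keanu ∩ Yara ∩ Beatriz: ∅.
Keanu ∩ Yara ∩ Beatriz ∩ Esperanza: ∅.
Keanu ∩ Yara ∩ Beatriz ∩ Esperanza ∩ Wendy: ∅.
Keanu ∩ Yara ∩ Beatriz ∩ Esperanza ∩ Wendy ∩ Bashir: ∅.
Keanu ∩ Yara ∩ Beatriz ∩ Esperanza ∩ Wendy ∩ Bashir ∩ Mei: ∅.
There is no time when everyone is free.
No common window is at least 60 minutes long.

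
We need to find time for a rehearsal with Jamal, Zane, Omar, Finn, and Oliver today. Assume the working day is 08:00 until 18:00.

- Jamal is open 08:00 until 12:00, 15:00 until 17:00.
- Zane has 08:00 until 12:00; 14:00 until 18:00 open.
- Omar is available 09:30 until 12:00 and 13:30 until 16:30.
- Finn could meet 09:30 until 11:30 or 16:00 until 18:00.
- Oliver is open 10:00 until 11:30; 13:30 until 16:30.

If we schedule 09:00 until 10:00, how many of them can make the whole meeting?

2

Jamal and Zane can make the full 09:00-10:00 slot — that's 2.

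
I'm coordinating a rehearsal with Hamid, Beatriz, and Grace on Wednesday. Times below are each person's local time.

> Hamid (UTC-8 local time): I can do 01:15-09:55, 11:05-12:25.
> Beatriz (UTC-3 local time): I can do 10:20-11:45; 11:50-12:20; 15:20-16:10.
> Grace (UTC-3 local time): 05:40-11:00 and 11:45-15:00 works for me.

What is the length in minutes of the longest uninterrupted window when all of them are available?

Hamid in UTC: 09:15-17:55, 19:05-20:25 (add 8h to convert from UTC-8).
Beatriz in UTC: 13:20-14:45, 14:50-15:20, 18:20-19:10 (add 3h to convert from UTC-3).
Grace in UTC: 08:40-14:00, 14:45-18:00 (add 3h to convert from UTC-3).
Hamid ∩ Beatriz: 13:20-14:45, 14:50-15:20, 19:05-19:10.
Hamid ∩ Beatriz ∩ Grace: 13:20-14:00, 14:50-15:20.
The longest is 13:20-14:00 at 40 minutes.

40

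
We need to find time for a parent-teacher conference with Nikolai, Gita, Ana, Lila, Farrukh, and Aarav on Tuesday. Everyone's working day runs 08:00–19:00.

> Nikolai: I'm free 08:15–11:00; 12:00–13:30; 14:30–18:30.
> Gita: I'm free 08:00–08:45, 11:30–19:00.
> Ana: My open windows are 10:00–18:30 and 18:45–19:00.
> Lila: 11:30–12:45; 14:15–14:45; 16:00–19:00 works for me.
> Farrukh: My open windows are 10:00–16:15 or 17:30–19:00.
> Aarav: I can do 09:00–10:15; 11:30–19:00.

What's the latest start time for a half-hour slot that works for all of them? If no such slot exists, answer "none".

Nikolai ∩ Gita: 08:15-08:45, 12:00-13:30, 14:30-18:30.
Nikolai ∩ Gita ∩ Ana: 12:00-13:30, 14:30-18:30.
Nikolai ∩ Gita ∩ Ana ∩ Lila: 12:00-12:45, 14:30-14:45, 16:00-18:30.
Nikolai ∩ Gita ∩ Ana ∩ Lila ∩ Farrukh: 12:00-12:45, 14:30-14:45, 16:00-16:15, 17:30-18:30.
Nikolai ∩ Gita ∩ Ana ∩ Lila ∩ Farrukh ∩ Aarav: 12:00-12:45, 14:30-14:45, 16:00-16:15, 17:30-18:30.
The last common window of at least 30 minutes is 17:30-18:30; a 30-minute meeting can start as late as 18:00 and still end by 18:30.

18:00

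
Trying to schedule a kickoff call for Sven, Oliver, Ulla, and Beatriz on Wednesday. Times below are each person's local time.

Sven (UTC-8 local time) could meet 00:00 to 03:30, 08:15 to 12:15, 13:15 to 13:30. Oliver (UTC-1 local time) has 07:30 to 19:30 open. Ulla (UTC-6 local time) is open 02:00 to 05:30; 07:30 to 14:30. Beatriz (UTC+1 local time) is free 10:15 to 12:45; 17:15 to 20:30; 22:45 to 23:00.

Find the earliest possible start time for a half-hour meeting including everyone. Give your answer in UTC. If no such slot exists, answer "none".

Sven in UTC: 08:00-11:30, 16:15-20:15, 21:15-21:30 (add 8h to convert from UTC-8).
Oliver in UTC: 08:30-20:30 (add 1h to convert from UTC-1).
Ulla in UTC: 08:00-11:30, 13:30-20:30 (add 6h to convert from UTC-6).
Beatriz in UTC: 09:15-11:45, 16:15-19:30, 21:45-22:00 (subtract 1h to convert from UTC+1).
Sven ∩ Oliver: 08:30-11:30, 16:15-20:15.
Sven ∩ Oliver ∩ Ulla: 08:30-11:30, 16:15-20:15.
Sven ∩ Oliver ∩ Ulla ∩ Beatriz: 09:15-11:30, 16:15-19:30.
The first common window of at least 30 minutes is 09:15-11:30, so the earliest start is 09:15.

09:15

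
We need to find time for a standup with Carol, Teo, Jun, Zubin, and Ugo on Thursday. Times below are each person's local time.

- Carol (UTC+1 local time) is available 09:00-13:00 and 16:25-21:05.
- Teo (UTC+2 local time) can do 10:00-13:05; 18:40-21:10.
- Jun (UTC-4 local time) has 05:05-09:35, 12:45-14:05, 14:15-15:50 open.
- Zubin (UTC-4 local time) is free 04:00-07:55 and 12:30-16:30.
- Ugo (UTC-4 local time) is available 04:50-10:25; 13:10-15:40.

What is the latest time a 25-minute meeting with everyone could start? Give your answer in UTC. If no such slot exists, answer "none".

18:45

Carol in UTC: 08:00-12:00, 15:25-20:05 (subtract 1h to convert from UTC+1).
Teo in UTC: 08:00-11:05, 16:40-19:10 (subtract 2h to convert from UTC+2).
Jun in UTC: 09:05-13:35, 16:45-18:05, 18:15-19:50 (add 4h to convert from UTC-4).
Zubin in UTC: 08:00-11:55, 16:30-20:30 (add 4h to convert from UTC-4).
Ugo in UTC: 08:50-14:25, 17:10-19:40 (add 4h to convert from UTC-4).
Carol ∩ Teo: 08:00-11:05, 16:40-19:10.
Carol ∩ Teo ∩ Jun: 09:05-11:05, 16:45-18:05, 18:15-19:10.
Carol ∩ Teo ∩ Jun ∩ Zubin: 09:05-11:05, 16:45-18:05, 18:15-19:10.
Carol ∩ Teo ∩ Jun ∩ Zubin ∩ Ugo: 09:05-11:05, 17:10-18:05, 18:15-19:10.
The last common window of at least 25 minutes is 18:15-19:10; a 25-minute meeting can start as late as 18:45 and still end by 19:10.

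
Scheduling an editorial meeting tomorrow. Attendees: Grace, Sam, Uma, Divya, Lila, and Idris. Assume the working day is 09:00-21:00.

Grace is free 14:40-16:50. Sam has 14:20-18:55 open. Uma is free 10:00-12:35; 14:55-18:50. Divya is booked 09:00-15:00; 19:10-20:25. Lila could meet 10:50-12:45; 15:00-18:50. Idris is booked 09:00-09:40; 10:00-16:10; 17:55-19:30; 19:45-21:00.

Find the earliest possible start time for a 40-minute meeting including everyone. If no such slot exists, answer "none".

Grace free: 14:40-16:50.
Sam free: 14:20-18:55.
Uma free: 10:00-12:35, 14:55-18:50.
Divya free: 15:00-19:10, 20:25-21:00 (invert busy blocks within the working day).
Lila free: 10:50-12:45, 15:00-18:50.
Idris free: 09:40-10:00, 16:10-17:55, 19:30-19:45 (invert busy blocks within the working day).
Grace ∩ Sam: 14:40-16:50.
Grace ∩ Sam ∩ Uma: 14:55-16:50.
Grace ∩ Sam ∩ Uma ∩ Divya: 15:00-16:50.
Grace ∩ Sam ∩ Uma ∩ Divya ∩ Lila: 15:00-16:50.
Grace ∩ Sam ∩ Uma ∩ Divya ∩ Lila ∩ Idris: 16:10-16:50.
The first common window of at least 40 minutes is 16:10-16:50, so the earliest start is 16:10.

16:10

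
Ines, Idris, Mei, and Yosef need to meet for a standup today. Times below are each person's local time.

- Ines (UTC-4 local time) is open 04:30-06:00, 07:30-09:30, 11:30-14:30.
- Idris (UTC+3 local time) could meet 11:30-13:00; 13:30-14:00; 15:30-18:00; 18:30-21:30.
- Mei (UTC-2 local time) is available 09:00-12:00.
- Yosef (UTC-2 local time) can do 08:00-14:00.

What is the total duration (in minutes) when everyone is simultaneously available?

Ines in UTC: 08:30-10:00, 11:30-13:30, 15:30-18:30 (add 4h to convert from UTC-4).
Idris in UTC: 08:30-10:00, 10:30-11:00, 12:30-15:00, 15:30-18:30 (subtract 3h to convert from UTC+3).
Mei in UTC: 11:00-14:00 (add 2h to convert from UTC-2).
Yosef in UTC: 10:00-16:00 (add 2h to convert from UTC-2).
Ines ∩ Idris: 08:30-10:00, 12:30-13:30, 15:30-18:30.
Ines ∩ Idris ∩ Mei: 12:30-13:30.
Ines ∩ Idris ∩ Mei ∩ Yosef: 12:30-13:30.
Those are the intersection windows.
That's a single block of 60 minutes.

60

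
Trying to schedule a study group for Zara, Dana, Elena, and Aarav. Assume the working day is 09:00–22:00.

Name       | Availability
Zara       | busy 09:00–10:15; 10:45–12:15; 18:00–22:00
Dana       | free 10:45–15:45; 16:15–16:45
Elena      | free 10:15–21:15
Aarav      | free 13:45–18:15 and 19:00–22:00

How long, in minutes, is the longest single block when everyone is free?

Zara free: 10:15-10:45, 12:15-18:00 (invert busy blocks within the working day).
Dana free: 10:45-15:45, 16:15-16:45.
Elena free: 10:15-21:15.
Aarav free: 13:45-18:15, 19:00-22:00.
Zara ∩ Dana: 12:15-15:45, 16:15-16:45.
Zara ∩ Dana ∩ Elena: 12:15-15:45, 16:15-16:45.
Zara ∩ Dana ∩ Elena ∩ Aarav: 13:45-15:45, 16:15-16:45.
Those are the intersection windows.
The longest is 13:45-15:45 at 120 minutes.

120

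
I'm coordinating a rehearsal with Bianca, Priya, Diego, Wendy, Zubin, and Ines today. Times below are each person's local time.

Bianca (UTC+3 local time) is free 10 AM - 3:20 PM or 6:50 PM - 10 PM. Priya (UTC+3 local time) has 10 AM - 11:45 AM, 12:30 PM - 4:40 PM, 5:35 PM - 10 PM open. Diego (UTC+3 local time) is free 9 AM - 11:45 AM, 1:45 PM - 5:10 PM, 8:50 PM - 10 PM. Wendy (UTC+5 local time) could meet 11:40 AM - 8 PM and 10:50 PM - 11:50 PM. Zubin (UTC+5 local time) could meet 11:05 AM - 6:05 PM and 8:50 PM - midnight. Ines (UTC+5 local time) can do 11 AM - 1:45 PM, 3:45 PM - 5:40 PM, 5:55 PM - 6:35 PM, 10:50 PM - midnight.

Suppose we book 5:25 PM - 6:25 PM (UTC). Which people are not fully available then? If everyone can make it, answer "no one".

Diego, Ines, Wendy

Bianca in UTC: 07:00-12:20, 15:50-19:00 (subtract 3h to convert from UTC+3).
Priya in UTC: 07:00-08:45, 09:30-13:40, 14:35-19:00 (subtract 3h to convert from UTC+3).
Diego in UTC: 06:00-08:45, 10:45-14:10, 17:50-19:00 (subtract 3h to convert from UTC+3).
Wendy in UTC: 06:40-15:00, 17:50-18:50 (subtract 5h to convert from UTC+5).
Zubin in UTC: 06:05-13:05, 15:50-19:00 (subtract 5h to convert from UTC+5).
Ines in UTC: 06:00-08:45, 10:45-12:40, 12:55-13:35, 17:50-19:00 (subtract 5h to convert from UTC+5).
Bianca: free for 17:25-18:25. Priya: free for 17:25-18:25. Diego: not fully free for 17:25-18:25. Wendy: not fully free for 17:25-18:25. Zubin: free for 17:25-18:25. Ines: not fully free for 17:25-18:25.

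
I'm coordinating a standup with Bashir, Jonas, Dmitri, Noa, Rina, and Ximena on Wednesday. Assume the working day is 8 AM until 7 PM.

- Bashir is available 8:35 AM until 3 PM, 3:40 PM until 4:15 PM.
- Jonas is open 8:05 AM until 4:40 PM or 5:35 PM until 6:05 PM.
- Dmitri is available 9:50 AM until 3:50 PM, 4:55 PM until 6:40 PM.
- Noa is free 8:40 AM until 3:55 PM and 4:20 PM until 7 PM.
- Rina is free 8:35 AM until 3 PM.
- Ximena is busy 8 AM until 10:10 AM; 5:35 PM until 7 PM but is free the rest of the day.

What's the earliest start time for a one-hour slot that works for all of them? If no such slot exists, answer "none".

Bashir free: 08:35-15:00, 15:40-16:15.
Jonas free: 08:05-16:40, 17:35-18:05.
Dmitri free: 09:50-15:50, 16:55-18:40.
Noa free: 08:40-15:55, 16:20-19:00.
Rina free: 08:35-15:00.
Ximena free: 10:10-17:35 (invert busy blocks within the working day).
Bashir ∩ Jonas: 08:35-15:00, 15:40-16:15.
Bashir ∩ Jonas ∩ Dmitri: 09:50-15:00, 15:40-15:50.
Bashir ∩ Jonas ∩ Dmitri ∩ Noa: 09:50-15:00, 15:40-15:50.
Bashir ∩ Jonas ∩ Dmitri ∩ Noa ∩ Rina: 09:50-15:00.
Bashir ∩ Jonas ∩ Dmitri ∩ Noa ∩ Rina ∩ Ximena: 10:10-15:00.
The first common window of at least 60 minutes is 10:10-15:00, so the earliest start is 10:10.

10:10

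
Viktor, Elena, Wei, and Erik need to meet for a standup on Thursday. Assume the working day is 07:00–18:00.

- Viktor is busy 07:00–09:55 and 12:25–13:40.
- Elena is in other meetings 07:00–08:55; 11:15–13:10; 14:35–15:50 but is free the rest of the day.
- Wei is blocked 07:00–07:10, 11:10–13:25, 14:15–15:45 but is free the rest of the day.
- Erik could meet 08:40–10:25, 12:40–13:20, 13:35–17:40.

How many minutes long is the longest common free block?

Viktor free: 09:55-12:25, 13:40-18:00 (invert busy blocks within the working day).
Elena free: 08:55-11:15, 13:10-14:35, 15:50-18:00 (invert busy blocks within the working day).
Wei free: 07:10-11:10, 13:25-14:15, 15:45-18:00 (invert busy blocks within the working day).
Erik free: 08:40-10:25, 12:40-13:20, 13:35-17:40.
Viktor ∩ Elena: 09:55-11:15, 13:40-14:35, 15:50-18:00.
Viktor ∩ Elena ∩ Wei: 09:55-11:10, 13:40-14:15, 15:50-18:00.
Viktor ∩ Elena ∩ Wei ∩ Erik: 09:55-10:25, 13:40-14:15, 15:50-17:40.
The longest is 15:50-17:40 at 110 minutes.

110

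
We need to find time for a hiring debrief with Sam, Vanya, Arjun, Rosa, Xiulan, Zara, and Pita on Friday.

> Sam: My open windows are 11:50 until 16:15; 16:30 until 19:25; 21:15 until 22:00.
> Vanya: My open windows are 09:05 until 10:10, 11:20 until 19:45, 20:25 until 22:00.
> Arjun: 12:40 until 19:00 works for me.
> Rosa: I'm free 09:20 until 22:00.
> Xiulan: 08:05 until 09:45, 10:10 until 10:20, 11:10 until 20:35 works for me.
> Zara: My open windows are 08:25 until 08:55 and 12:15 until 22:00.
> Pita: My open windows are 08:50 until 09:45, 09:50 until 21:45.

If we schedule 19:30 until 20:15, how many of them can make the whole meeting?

Rosa, Xiulan, Zara, and Pita can make the full 19:30-20:15 slot — that's 4.

4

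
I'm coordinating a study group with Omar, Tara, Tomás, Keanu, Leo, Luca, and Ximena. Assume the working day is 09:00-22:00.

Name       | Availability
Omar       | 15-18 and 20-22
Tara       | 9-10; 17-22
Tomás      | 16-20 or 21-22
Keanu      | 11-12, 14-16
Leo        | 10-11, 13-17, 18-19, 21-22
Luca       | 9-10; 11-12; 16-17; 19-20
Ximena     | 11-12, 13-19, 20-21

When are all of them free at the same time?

Omar ∩ Tara: 17:00-18:00, 20:00-22:00.
Omar ∩ Tara ∩ Tomás: 17:00-18:00, 21:00-22:00.
Omar ∩ Tara ∩ Tomás ∩ Keanu: ∅.
Omar ∩ Tara ∩ Tomás ∩ Keanu ∩ Leo: ∅.
Omar ∩ Tara ∩ Tomás ∩ Keanu ∩ Leo ∩ Luca: ∅.
Omar ∩ Tara ∩ Tomás ∩ Keanu ∩ Leo ∩ Luca ∩ Ximena: ∅.
There is no time when everyone is free.

none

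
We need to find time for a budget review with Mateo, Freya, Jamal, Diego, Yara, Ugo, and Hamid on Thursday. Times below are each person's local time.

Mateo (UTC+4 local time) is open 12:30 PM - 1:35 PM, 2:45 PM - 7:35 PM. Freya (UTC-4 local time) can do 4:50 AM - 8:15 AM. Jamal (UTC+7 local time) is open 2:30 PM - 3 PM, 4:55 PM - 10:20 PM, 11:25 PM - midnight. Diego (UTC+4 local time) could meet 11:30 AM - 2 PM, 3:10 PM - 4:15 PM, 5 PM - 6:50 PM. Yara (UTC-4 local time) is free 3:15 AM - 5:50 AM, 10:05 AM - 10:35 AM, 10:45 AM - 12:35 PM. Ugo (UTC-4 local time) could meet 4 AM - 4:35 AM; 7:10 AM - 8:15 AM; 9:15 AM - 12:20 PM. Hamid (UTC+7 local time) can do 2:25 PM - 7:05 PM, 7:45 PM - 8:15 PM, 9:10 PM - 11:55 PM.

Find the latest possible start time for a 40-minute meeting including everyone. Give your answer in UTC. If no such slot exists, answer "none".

none

Mateo in UTC: 08:30-09:35, 10:45-15:35 (subtract 4h to convert from UTC+4).
Freya in UTC: 08:50-12:15 (add 4h to convert from UTC-4).
Jamal in UTC: 07:30-08:00, 09:55-15:20, 16:25-17:00 (subtract 7h to convert from UTC+7).
Diego in UTC: 07:30-10:00, 11:10-12:15, 13:00-14:50 (subtract 4h to convert from UTC+4).
Yara in UTC: 07:15-09:50, 14:05-14:35, 14:45-16:35 (add 4h to convert from UTC-4).
Ugo in UTC: 08:00-08:35, 11:10-12:15, 13:15-16:20 (add 4h to convert from UTC-4).
Hamid in UTC: 07:25-12:05, 12:45-13:15, 14:10-16:55 (subtract 7h to convert from UTC+7).
Mateo ∩ Freya: 08:50-09:35, 10:45-12:15.
Mateo ∩ Freya ∩ Jamal: 10:45-12:15.
Mateo ∩ Freya ∩ Jamal ∩ Diego: 11:10-12:15.
Mateo ∩ Freya ∩ Jamal ∩ Diego ∩ Yara: ∅.
Mateo ∩ Freya ∩ Jamal ∩ Diego ∩ Yara ∩ Ugo: ∅.
Mateo ∩ Freya ∩ Jamal ∩ Diego ∩ Yara ∩ Ugo ∩ Hamid: ∅.
There is no time when everyone is free.
No common window is at least 40 minutes long.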